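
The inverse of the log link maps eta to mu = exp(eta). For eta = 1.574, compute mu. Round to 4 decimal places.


mu = exp(eta) = exp(1.574).
= 4.8259.

4.8259


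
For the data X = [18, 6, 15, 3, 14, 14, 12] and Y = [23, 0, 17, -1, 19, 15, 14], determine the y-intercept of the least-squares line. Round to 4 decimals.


The slope is b1 = 1.7167.
Sample means are xbar = 11.7143 and ybar = 12.4286.
Intercept: b0 = 12.4286 - (1.7167)(11.7143) = -7.6813.

-7.6813


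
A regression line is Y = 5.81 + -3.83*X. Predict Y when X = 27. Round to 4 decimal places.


Plug X = 27 into Y = 5.81 + -3.83*X:
Y = 5.81 + -103.4100 = -97.6000.

-97.6000


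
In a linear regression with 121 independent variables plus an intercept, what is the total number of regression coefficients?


Each predictor gets one coefficient, plus one intercept.
Total parameters = 121 + 1 = 122.

122


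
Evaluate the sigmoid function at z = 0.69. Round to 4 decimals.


exp(-0.6900) = 0.5016.
1 + exp(-z) = 1.5016.
sigmoid = 1/1.5016 = 0.6660.

0.6660


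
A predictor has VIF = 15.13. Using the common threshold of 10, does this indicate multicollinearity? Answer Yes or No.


Compare VIF = 15.13 to the threshold of 10.
15.13 >= 10, so the answer is Yes.

Yes


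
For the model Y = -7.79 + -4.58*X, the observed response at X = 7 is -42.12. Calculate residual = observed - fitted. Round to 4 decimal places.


Compute yhat = -7.79 + (-4.58)(7) = -39.8500.
Residual = actual - predicted = -42.12 - -39.8500 = -2.2700.

-2.2700


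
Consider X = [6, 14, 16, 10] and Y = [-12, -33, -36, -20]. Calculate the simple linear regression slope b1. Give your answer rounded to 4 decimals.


The sample means are xbar = 11.5000 and ybar = -25.2500.
Compute S_xx = 59.0000 and S_xy = -148.5000.
Slope b1 = S_xy / S_xx = -148.5000 / 59.0000 = -2.5169.

-2.5169


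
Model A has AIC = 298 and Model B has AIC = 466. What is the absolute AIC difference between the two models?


Compute |298 - 466| = 168.
Model A has the smaller AIC.

168


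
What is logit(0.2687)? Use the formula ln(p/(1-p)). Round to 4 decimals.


Compute the odds: 0.2687/0.7313 = 0.3674.
Take the natural log: ln(0.3674) = -1.0012.

-1.0012


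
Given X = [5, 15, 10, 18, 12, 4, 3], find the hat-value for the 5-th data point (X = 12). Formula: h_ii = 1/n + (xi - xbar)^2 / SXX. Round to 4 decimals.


n = 7, xbar = 9.5714.
SXX = sum((xi - xbar)^2) = 201.7143.
h = 1/7 + (12 - 9.5714)^2 / 201.7143 = 0.1721.

0.1721


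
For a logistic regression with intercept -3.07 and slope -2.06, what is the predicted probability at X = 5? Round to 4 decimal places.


Compute z = -3.07 + (-2.06)(5) = -13.3700.
exp(-z) = 640497.1816.
P = 1/(1 + 640497.1816) = 0.0000.

0.0000


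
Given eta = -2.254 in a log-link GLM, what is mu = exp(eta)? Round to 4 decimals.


mu = exp(eta) = exp(-2.254).
= 0.1050.

0.1050


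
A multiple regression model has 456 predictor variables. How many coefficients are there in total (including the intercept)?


Including the intercept, the model has 456 predictor coefficients + 1 intercept.
Total = 457.

457


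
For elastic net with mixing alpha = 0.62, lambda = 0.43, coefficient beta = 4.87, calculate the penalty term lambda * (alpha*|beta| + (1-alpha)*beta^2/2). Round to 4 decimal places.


Compute:
L1 = 0.62 * 4.87 = 3.0194.
L2 = 0.38 * 4.87^2 / 2 = 4.5062.
Penalty = 0.43 * (3.0194 + 4.5062) = 3.2360.

3.2360


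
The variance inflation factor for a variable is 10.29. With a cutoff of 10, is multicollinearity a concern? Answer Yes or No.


The threshold is 10.
VIF = 10.29 is >= 10.
Multicollinearity indication: Yes.

Yes


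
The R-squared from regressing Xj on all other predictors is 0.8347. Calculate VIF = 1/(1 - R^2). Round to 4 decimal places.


Using VIF = 1/(1 - R^2_j):
1 - 0.8347 = 0.1653.
VIF = 6.0496.

6.0496


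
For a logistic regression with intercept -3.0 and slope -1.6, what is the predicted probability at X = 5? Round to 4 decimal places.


Compute z = -3.0 + (-1.6)(5) = -11.0000.
exp(-z) = 59874.1417.
P = 1/(1 + 59874.1417) = 0.0000.

0.0000


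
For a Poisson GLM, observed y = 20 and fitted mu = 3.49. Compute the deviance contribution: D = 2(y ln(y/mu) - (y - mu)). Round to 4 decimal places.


First: ln(20/3.49) = 1.745831.
Then: 20 * 1.745831 = 34.916620.
y - mu = 20 - 3.49 = 16.51.
D = 2(34.916620 - 16.51) = 36.813240, which rounds to 36.8132.

36.8132


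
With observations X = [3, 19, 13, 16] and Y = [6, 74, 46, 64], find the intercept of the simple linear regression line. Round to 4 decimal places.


The slope is b1 = 4.3074.
Sample means are xbar = 12.7500 and ybar = 47.5000.
Intercept: b0 = 47.5000 - (4.3074)(12.7500) = -7.4197.

-7.4197


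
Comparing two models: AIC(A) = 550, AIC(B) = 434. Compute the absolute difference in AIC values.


Compute |550 - 434| = 116.
Model B has the smaller AIC.

116


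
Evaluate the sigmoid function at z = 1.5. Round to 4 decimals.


exp(-1.5000) = 0.2231.
1 + exp(-z) = 1.2231.
sigmoid = 1/1.2231 = 0.8176.

0.8176


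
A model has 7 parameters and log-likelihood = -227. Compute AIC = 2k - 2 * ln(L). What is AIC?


AIC = 2*7 - 2*(-227).
= 14 + 454 = 468.

468


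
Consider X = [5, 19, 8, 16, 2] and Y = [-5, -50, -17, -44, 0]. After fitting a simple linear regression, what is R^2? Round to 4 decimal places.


After computing the OLS fit (b0=7.9905, b1=-3.1190):
SSres = 15.8238, SStot = 2058.8000.
R^2 = 1 - 15.8238/2058.8000 = 0.9923.

0.9923


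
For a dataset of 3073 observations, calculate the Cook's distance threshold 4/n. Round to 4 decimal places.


The threshold is 4/n.
4/3073 = 0.0013.

0.0013


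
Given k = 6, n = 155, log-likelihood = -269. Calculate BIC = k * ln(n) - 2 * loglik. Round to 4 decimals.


ln(155) = 5.043425.
k * ln(n) = 6 * 5.043425 = 30.260550.
-2L = 538.
BIC = 30.260550 + 538 = 568.260550, which rounds to 568.2606.

568.2606


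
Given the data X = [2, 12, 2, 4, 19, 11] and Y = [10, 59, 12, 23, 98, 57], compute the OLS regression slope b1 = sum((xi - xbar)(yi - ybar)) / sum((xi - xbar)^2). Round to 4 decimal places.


First compute the means: xbar = 8.3333, ybar = 43.1667.
Then S_xx = sum((xi - xbar)^2) = 233.3333.
S_xy = sum((xi - xbar)(yi - ybar)) = 1174.6667.
b1 = S_xy / S_xx = 1174.6667 / 233.3333 = 5.0343.

5.0343


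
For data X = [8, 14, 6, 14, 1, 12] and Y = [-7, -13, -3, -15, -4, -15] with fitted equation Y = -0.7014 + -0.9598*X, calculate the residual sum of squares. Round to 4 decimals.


For each point, residual = actual - predicted.
Residuals: [1.3798, 1.1386, 3.4602, -0.8614, -2.3388, -2.7810].
Sum of squared residuals = 29.1192.

29.1192


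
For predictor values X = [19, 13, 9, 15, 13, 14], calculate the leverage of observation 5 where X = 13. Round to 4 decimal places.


Mean of X: xbar = 13.8333.
SXX = 52.8333.
For X = 13: h = 1/6 + (13 - 13.8333)^2/52.8333 = 0.1798.

0.1798


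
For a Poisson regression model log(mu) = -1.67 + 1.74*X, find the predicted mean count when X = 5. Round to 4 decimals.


Compute eta = -1.67 + 1.74 * 5 = 7.0300.
Apply inverse link: mu = e^7.0300 = 1130.0306.

1130.0306


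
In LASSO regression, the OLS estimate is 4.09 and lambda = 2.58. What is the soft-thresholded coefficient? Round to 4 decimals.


|beta_OLS| = 4.09.
lambda = 2.58.
Since |beta| > lambda, coefficient = sign(beta)*(|beta| - lambda) = 1.5100.
Result = 1.5100.

1.5100


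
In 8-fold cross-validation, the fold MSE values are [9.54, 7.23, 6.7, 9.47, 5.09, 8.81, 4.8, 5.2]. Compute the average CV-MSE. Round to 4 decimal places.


Add all fold MSEs: 56.8400.
Divide by k = 8: 56.8400/8 = 7.1050.

7.1050


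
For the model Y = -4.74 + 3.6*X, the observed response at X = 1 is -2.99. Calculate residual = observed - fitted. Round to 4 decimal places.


Predicted = -4.74 + 3.6 * 1 = -1.1400.
Residual = -2.99 - -1.1400 = -1.8500.

-1.8500


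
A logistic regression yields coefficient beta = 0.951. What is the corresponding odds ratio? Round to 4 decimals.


The odds ratio is computed as:
OR = e^(0.951) = 2.5883.

2.5883


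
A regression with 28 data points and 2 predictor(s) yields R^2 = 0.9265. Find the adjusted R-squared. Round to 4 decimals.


Plug in: Adj R^2 = 1 - (1 - 0.9265) * 27/25.
= 1 - 0.0735 * 27/25
= 1 - 1.9845 / 25
= 1 - 0.0794 = 0.9206.

0.9206


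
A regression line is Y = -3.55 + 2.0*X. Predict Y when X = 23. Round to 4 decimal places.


Substitute X = 23 into the equation:
Y = -3.55 + 2.0 * 23 = -3.55 + 46.0000 = 42.4500.

42.4500


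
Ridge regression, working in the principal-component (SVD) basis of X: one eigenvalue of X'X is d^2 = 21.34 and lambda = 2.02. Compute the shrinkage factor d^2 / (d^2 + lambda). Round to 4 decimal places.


Compute the denominator: 21.34 + 2.02 = 23.3600.
Shrinkage factor = 21.34 / 23.3600 = 0.9135.

0.9135


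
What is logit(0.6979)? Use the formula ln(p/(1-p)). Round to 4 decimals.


1 - p = 0.3021.
p/(1-p) = 2.3102.
logit = ln(2.3102) = 0.8373.

0.8373


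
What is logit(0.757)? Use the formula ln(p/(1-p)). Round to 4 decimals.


Compute the odds: 0.757/0.243 = 3.1152.
Take the natural log: ln(3.1152) = 1.1363.

1.1363


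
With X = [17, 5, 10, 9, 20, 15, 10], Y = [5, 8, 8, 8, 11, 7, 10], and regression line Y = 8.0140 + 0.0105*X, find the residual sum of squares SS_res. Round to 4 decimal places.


Predicted values from Y = 8.0140 + 0.0105*X.
Residuals: [-3.1925, -0.0665, -0.1190, -0.1085, 2.7760, -1.1715, 1.8810].
SSres = 22.8392.

22.8392


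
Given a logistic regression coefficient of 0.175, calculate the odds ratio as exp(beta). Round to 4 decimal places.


Odds ratio = exp(beta) = exp(0.175).
= 1.1912.

1.1912


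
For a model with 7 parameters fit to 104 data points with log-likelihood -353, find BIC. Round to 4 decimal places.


Compute k*ln(n) = 7*ln(104) = 7*4.644391 = 32.510737.
Then -2*loglik = 706.
BIC = 32.510737 + 706 = 738.510737, which rounds to 738.5107.

738.5107


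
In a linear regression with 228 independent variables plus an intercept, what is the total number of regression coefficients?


Including the intercept, the model has 228 predictor coefficients + 1 intercept.
Total = 229.

229


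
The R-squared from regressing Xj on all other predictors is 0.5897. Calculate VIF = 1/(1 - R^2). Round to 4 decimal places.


Denominator: 1 - 0.5897 = 0.4103.
VIF = 1 / 0.4103 = 2.4372.

2.4372


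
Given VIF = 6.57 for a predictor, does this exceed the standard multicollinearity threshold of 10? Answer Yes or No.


Check: VIF = 6.57 vs threshold = 10.
Since 6.57 < 10, the answer is No.

No


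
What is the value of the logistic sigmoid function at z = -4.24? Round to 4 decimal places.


First, exp(4.2400) = 69.4079.
Then sigma(z) = 1/(1 + 69.4079) = 0.0142.

0.0142


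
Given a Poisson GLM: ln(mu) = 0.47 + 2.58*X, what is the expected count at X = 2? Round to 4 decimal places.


Compute eta = 0.47 + 2.58 * 2 = 5.6300.
Apply inverse link: mu = e^5.6300 = 278.6621.

278.6621


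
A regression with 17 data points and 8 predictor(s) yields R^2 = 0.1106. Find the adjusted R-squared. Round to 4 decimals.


Plug in: Adj R^2 = 1 - (1 - 0.1106) * 16/8.
= 1 - 0.8894 * 16/8
= 1 - 14.2304 / 8
= 1 - 1.7788 = -0.7788.

-0.7788


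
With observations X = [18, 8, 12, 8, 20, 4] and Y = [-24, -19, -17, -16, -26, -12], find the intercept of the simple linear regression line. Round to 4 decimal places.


Compute b1 = -0.7884 from the OLS formula.
With xbar = 11.6667 and ybar = -19.0000, the intercept is:
b0 = -19.0000 - -0.7884 * 11.6667 = -9.8020.

-9.8020


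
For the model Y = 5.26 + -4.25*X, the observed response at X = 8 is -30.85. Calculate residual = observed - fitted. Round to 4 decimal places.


Fitted value at X = 8 is yhat = 5.26 + -4.25*8 = -28.7400.
Residual = -30.85 - -28.7400 = -2.1100.

-2.1100


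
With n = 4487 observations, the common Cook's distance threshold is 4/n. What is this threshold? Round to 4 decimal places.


Cook's distance cutoff = 4/n = 4/4487.
= 0.0009.

0.0009


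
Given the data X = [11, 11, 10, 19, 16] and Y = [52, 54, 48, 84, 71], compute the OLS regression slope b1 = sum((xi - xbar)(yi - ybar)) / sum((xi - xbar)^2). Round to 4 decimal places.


Calculate xbar = 13.4000, ybar = 61.8000.
S_xx = 61.2000, S_xy = 237.4000.
Using b1 = S_xy / S_xx = 237.4000 / 61.2000, we get b1 = 3.8791.

3.8791


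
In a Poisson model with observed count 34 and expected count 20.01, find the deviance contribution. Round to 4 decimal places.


y/mu = 34/20.01 = 1.699150 (approx.), and ln(34/20.01) = 0.530128.
y * ln(y/mu) = 34 * 0.530128 = 18.024352.
y - mu = 13.99.
D = 2 * (18.024352 - 13.99) = 8.068704, which rounds to 8.0687.

8.0687


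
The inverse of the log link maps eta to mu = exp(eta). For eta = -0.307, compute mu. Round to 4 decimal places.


mu = exp(eta) = exp(-0.307).
= 0.7357.

0.7357


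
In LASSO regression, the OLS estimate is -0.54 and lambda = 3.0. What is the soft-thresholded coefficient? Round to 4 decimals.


|beta_OLS| = 0.54.
lambda = 3.0.
Since |beta| <= lambda, the coefficient is set to 0.
Result = 0.0000.

0.0000


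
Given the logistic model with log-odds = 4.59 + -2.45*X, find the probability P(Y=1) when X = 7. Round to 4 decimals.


z = 4.59 + -2.45 * 7 = -12.5600.
Sigmoid: P = 1 / (1 + exp(12.5600)) = 0.0000.

0.0000


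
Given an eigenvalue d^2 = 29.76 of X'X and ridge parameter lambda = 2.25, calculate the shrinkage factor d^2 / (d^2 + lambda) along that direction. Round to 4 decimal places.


d^2 + lambda = 29.76 + 2.25 = 32.0100.
Shrinkage factor = 29.76/32.0100 = 0.9297.

0.9297


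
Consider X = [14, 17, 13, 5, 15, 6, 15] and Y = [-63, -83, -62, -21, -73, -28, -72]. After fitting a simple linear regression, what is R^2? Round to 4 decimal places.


The fitted line is Y = 3.4032 + -5.0097*X.
SSres = 19.4161, SStot = 3353.7143.
R^2 = 1 - SSres/SStot = 0.9942.

0.9942


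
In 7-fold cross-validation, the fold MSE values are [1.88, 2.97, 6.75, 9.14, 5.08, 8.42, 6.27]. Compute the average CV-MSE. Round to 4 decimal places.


Add all fold MSEs: 40.5100.
Divide by k = 7: 40.5100/7 = 5.7871.

5.7871


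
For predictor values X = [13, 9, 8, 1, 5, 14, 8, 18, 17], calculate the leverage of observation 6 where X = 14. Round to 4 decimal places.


Mean of X: xbar = 10.3333.
SXX = 252.0000.
For X = 14: h = 1/9 + (14 - 10.3333)^2/252.0000 = 0.1645.

0.1645


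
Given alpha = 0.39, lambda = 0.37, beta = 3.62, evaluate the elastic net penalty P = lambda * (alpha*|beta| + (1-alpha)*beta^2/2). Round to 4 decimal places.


Compute:
L1 = 0.39 * 3.62 = 1.4118.
L2 = 0.61 * 3.62^2 / 2 = 3.9968.
Penalty = 0.37 * (1.4118 + 3.9968) = 2.0012.

2.0012


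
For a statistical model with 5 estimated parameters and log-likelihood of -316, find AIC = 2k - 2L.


AIC = 2k - 2*loglik = 2(5) - 2(-316).
= 10 + 632 = 642.

642


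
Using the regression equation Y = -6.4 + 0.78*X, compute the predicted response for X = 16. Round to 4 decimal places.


Predicted value:
Y = -6.4 + (0.78)(16) = -6.4 + 12.4800 = 6.0800.

6.0800


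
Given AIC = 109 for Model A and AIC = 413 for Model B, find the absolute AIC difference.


|AIC_A - AIC_B| = |109 - 413| = 304.
Model A is preferred (lower AIC).

304


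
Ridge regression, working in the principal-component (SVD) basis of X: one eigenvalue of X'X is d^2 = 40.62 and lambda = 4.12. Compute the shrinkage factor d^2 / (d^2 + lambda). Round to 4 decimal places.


d^2 + lambda = 40.62 + 4.12 = 44.7400.
Shrinkage factor = 40.62/44.7400 = 0.9079.

0.9079


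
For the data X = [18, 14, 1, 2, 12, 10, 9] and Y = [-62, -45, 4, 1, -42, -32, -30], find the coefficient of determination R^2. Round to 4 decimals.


After computing the OLS fit (b0=7.4931, b1=-3.9159):
SSres = 19.8193, SStot = 3511.7143.
R^2 = 1 - 19.8193/3511.7143 = 0.9944.

0.9944


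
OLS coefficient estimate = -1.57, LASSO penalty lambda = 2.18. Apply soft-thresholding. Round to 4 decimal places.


Check: |-1.57| = 1.57 vs lambda = 2.18.
Since |beta| <= lambda, the coefficient is set to 0.
Soft-thresholded coefficient = 0.0000.

0.0000


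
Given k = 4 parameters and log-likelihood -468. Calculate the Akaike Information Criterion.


AIC = 2*4 - 2*(-468).
= 8 + 936 = 944.

944


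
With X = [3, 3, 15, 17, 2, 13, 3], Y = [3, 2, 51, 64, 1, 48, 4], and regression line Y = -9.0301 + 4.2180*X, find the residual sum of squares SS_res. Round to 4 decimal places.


For each point, residual = actual - predicted.
Residuals: [-0.6239, -1.6239, -3.2399, 1.3241, 1.5941, 2.1961, 0.3761].
Sum of squared residuals = 22.7820.

22.7820


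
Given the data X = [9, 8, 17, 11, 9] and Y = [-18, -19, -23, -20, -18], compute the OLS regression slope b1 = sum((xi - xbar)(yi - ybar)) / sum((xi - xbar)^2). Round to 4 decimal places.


Calculate xbar = 10.8000, ybar = -19.6000.
S_xx = 52.8000, S_xy = -28.6000.
Using b1 = S_xy / S_xx = -28.6000 / 52.8000, we get b1 = -0.5417.

-0.5417


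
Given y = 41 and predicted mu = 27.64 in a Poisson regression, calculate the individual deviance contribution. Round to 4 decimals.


First: ln(41/27.64) = 0.394308.
Then: 41 * 0.394308 = 16.166628.
y - mu = 41 - 27.64 = 13.36.
D = 2(16.166628 - 13.36) = 5.613256, which rounds to 5.6133.

5.6133


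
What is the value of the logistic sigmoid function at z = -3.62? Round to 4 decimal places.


Compute exp(3.6200) = 37.3376.
Sigmoid = 1 / (1 + 37.3376) = 1 / 38.3376 = 0.0261.

0.0261


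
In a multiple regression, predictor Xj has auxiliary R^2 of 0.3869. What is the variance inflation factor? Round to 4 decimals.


Using VIF = 1/(1 - R^2_j):
1 - 0.3869 = 0.6131.
VIF = 1.6311.

1.6311


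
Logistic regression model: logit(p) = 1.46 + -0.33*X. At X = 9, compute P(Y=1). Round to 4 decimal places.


Compute z = 1.46 + (-0.33)(9) = -1.5100.
exp(-z) = 4.5267.
P = 1/(1 + 4.5267) = 0.1809.

0.1809


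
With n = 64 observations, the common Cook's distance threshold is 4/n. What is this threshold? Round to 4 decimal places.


Cook's distance cutoff = 4/n = 4/64.
= 0.0625.

0.0625


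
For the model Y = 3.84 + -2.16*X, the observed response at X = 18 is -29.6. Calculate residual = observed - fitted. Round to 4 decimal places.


Predicted = 3.84 + -2.16 * 18 = -35.0400.
Residual = -29.6 - -35.0400 = 5.4400.

5.4400


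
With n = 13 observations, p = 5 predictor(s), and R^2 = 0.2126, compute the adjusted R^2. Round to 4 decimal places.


Adjusted R^2 = 1 - (1 - R^2) * (n-1)/(n-p-1).
(1 - R^2) = 0.7874.
(n-1)/(n-p-1) = 12/7.
(1 - R^2) * (n-1) = 0.7874 * 12 = 9.4488.
Divide by (n-p-1): 9.4488 / 7 = 1.3498.
Adj R^2 = 1 - 1.3498 = -0.3498.

-0.3498


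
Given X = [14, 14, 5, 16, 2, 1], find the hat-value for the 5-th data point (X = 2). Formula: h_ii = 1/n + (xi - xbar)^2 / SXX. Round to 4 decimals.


n = 6, xbar = 8.6667.
SXX = sum((xi - xbar)^2) = 227.3333.
h = 1/6 + (2 - 8.6667)^2 / 227.3333 = 0.3622.

0.3622


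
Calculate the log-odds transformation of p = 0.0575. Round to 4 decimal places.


Compute the odds: 0.0575/0.9425 = 0.0610.
Take the natural log: ln(0.0610) = -2.7968.

-2.7968


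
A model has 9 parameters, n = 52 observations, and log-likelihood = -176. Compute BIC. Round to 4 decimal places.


ln(52) = 3.951244.
k * ln(n) = 9 * 3.951244 = 35.561196.
-2L = 352.
BIC = 35.561196 + 352 = 387.561196, which rounds to 387.5612.

387.5612


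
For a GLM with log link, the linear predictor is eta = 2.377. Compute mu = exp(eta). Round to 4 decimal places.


The inverse log link gives:
mu = exp(2.377) = 10.7725.

10.7725


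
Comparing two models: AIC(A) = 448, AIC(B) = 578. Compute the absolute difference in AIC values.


|AIC_A - AIC_B| = |448 - 578| = 130.
Model A is preferred (lower AIC).

130


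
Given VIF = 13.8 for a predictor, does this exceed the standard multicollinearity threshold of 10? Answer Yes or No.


Check: VIF = 13.8 vs threshold = 10.
Since 13.8 >= 10, the answer is Yes.

Yes


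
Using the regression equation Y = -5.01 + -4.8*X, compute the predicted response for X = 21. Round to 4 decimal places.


Plug X = 21 into Y = -5.01 + -4.8*X:
Y = -5.01 + -100.8000 = -105.8100.

-105.8100


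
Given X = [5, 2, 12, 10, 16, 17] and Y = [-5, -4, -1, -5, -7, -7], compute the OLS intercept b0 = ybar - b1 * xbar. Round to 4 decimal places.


First find the slope: b1 = -0.1485.
Means: xbar = 10.3333, ybar = -4.8333.
b0 = ybar - b1 * xbar = -4.8333 - -0.1485 * 10.3333 = -3.2989.

-3.2989


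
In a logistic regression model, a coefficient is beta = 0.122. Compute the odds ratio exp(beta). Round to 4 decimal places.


exp(0.122) = 1.1298.
So the odds ratio is 1.1298.

1.1298


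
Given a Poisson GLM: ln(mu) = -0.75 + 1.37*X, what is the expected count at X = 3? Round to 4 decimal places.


eta = -0.75 + 1.37 * 3 = 3.3600.
mu = exp(3.3600) = 28.7892.

28.7892


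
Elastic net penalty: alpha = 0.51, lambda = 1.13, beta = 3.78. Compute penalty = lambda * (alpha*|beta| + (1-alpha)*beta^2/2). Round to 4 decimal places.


L1 component = 0.51 * |3.78| = 1.9278.
L2 component = 0.49 * 3.78^2 / 2 = 3.5007.
Penalty = 1.13 * (1.9278 + 3.5007) = 1.13 * 5.4285 = 6.1342.

6.1342


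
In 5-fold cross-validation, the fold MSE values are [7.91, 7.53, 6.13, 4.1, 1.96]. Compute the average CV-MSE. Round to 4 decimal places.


Add all fold MSEs: 27.6300.
Divide by k = 5: 27.6300/5 = 5.5260.

5.5260


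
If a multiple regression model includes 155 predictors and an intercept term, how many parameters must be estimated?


Including the intercept, the model has 155 predictor coefficients + 1 intercept.
Total = 156.

156


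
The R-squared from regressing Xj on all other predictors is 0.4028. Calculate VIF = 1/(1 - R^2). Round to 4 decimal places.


Using VIF = 1/(1 - R^2_j):
1 - 0.4028 = 0.5972.
VIF = 1.6745.

1.6745


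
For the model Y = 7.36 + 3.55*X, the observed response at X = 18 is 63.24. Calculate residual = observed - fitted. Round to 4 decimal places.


Fitted value at X = 18 is yhat = 7.36 + 3.55*18 = 71.2600.
Residual = 63.24 - 71.2600 = -8.0200.

-8.0200


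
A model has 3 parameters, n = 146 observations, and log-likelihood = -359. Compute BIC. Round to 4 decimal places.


ln(146) = 4.983607.
k * ln(n) = 3 * 4.983607 = 14.950821.
-2L = 718.
BIC = 14.950821 + 718 = 732.950821, which rounds to 732.9508.

732.9508


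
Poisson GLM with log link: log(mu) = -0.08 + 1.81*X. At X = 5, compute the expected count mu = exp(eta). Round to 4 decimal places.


eta = -0.08 + 1.81 * 5 = 8.9700.
mu = exp(8.9700) = 7863.6016.

7863.6016


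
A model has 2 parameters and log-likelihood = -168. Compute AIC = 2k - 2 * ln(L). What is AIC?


AIC = 2k - 2*loglik = 2(2) - 2(-168).
= 4 + 336 = 340.

340


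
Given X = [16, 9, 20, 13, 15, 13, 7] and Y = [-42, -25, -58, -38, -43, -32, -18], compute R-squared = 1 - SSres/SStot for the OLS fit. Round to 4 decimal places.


The fitted line is Y = 2.8841 + -2.9698*X.
SSres = 31.3249, SStot = 1031.7143.
R^2 = 1 - SSres/SStot = 0.9696.

0.9696


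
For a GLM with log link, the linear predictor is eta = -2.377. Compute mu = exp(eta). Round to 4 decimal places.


Apply the inverse link:
mu = e^-2.377 = 0.0928.

0.0928


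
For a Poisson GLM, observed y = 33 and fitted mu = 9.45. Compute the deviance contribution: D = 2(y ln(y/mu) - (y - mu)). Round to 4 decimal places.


Compute y*ln(y/mu) = 33*ln(33/9.45) = 33*1.250493 = 41.266269.
y - mu = 23.55.
D = 2*(41.266269 - (23.55)) = 35.432538, which rounds to 35.4325.

35.4325


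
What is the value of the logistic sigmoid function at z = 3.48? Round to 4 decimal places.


First, exp(-3.4800) = 0.0308.
Then sigma(z) = 1/(1 + 0.0308) = 0.9701.

0.9701


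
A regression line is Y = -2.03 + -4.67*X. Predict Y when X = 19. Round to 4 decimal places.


Predicted value:
Y = -2.03 + (-4.67)(19) = -2.03 + -88.7300 = -90.7600.

-90.7600


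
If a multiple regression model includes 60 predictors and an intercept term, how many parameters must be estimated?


Each predictor gets one coefficient, plus one intercept.
Total parameters = 60 + 1 = 61.

61


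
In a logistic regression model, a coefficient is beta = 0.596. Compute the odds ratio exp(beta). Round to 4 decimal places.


Odds ratio = exp(beta) = exp(0.596).
= 1.8148.

1.8148


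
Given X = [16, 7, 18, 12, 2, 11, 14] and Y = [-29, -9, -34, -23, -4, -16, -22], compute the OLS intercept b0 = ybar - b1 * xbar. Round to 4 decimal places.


The slope is b1 = -1.8990.
Sample means are xbar = 11.4286 and ybar = -19.5714.
Intercept: b0 = -19.5714 - (-1.8990)(11.4286) = 2.1320.

2.1320


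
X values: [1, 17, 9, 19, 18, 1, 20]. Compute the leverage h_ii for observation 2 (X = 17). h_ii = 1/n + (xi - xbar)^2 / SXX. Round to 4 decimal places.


Mean of X: xbar = 12.1429.
SXX = 424.8571.
For X = 17: h = 1/7 + (17 - 12.1429)^2/424.8571 = 0.1984.

0.1984


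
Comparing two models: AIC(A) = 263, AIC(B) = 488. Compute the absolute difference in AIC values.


Absolute difference = |263 - 488| = 225.
The model with lower AIC (A) is preferred.

225


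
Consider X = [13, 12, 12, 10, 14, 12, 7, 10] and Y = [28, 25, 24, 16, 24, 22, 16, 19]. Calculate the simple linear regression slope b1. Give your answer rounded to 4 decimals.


Calculate xbar = 11.2500, ybar = 21.7500.
S_xx = 33.5000, S_xy = 56.5000.
Using b1 = S_xy / S_xx = 56.5000 / 33.5000, we get b1 = 1.6866.

1.6866


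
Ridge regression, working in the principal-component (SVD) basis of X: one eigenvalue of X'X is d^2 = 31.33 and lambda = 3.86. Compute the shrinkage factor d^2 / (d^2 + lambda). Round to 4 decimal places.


Denominator = d^2 + lambda = 31.33 + 3.86 = 35.1900.
Shrinkage = 31.33 / 35.1900 = 0.8903.

0.8903


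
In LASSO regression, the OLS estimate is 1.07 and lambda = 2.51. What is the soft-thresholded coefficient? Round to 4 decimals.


Check: |1.07| = 1.07 vs lambda = 2.51.
Since |beta| <= lambda, the coefficient is set to 0.
Soft-thresholded coefficient = 0.0000.

0.0000


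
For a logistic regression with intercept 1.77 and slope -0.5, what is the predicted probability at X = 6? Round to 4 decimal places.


Compute z = 1.77 + (-0.5)(6) = -1.2300.
exp(-z) = 3.4212.
P = 1/(1 + 3.4212) = 0.2262.

0.2262


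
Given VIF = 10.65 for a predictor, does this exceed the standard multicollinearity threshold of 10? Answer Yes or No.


The threshold is 10.
VIF = 10.65 is >= 10.
Multicollinearity indication: Yes.

Yes


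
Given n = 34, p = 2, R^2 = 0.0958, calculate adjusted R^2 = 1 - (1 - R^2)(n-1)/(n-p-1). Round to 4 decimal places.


Plug in: Adj R^2 = 1 - (1 - 0.0958) * 33/31.
= 1 - 0.9042 * 33/31
= 1 - 29.8386 / 31
= 1 - 0.9625 = 0.0375.

0.0375


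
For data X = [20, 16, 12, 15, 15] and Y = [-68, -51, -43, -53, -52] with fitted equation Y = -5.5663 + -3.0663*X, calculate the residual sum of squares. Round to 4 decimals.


Compute predicted values, then residuals = yi - yhat_i.
Residuals: [-1.1077, 3.6271, -0.6381, -1.4392, -0.4392].
SSres = sum(residual^2) = 17.0542.

17.0542


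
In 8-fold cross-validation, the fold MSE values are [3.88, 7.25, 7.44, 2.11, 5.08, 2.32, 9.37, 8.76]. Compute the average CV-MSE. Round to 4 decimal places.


Add all fold MSEs: 46.2100.
Divide by k = 8: 46.2100/8 = 5.7763.

5.7763


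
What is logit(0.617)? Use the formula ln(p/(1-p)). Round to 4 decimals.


1 - p = 0.383.
p/(1-p) = 1.6110.
logit = ln(1.6110) = 0.4768.

0.4768


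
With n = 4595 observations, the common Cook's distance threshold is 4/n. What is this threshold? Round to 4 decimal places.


The threshold is 4/n.
4/4595 = 0.0009.

0.0009


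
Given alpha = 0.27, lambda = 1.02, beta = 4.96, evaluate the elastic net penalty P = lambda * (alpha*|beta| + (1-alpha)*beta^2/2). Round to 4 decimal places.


alpha * |beta| = 0.27 * 4.96 = 1.3392.
(1-alpha) * beta^2/2 = 0.73 * 24.6016/2 = 8.9796.
Total = 1.02 * (1.3392 + 8.9796) = 10.5252.

10.5252


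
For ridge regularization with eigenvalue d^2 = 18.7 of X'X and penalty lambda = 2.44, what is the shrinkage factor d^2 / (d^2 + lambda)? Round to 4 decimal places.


d^2 + lambda = 18.7 + 2.44 = 21.1400.
Shrinkage factor = 18.7/21.1400 = 0.8846.

0.8846


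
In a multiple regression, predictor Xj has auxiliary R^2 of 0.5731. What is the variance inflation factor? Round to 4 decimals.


VIF = 1 / (1 - 0.5731).
= 1 / 0.4269 = 2.3425.

2.3425


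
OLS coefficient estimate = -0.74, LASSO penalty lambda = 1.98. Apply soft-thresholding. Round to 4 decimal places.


Check: |-0.74| = 0.74 vs lambda = 1.98.
Since |beta| <= lambda, the coefficient is set to 0.
Soft-thresholded coefficient = 0.0000.

0.0000


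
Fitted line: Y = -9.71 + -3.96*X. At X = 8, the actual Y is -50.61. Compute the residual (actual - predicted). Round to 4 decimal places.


Fitted value at X = 8 is yhat = -9.71 + -3.96*8 = -41.3900.
Residual = -50.61 - -41.3900 = -9.2200.

-9.2200


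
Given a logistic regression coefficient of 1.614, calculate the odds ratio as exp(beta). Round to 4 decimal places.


Odds ratio = exp(beta) = exp(1.614).
= 5.0229.

5.0229


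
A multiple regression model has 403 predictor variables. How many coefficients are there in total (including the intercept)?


Each predictor gets one coefficient, plus one intercept.
Total parameters = 403 + 1 = 404.

404


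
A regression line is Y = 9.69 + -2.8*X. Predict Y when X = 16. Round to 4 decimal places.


Substitute X = 16 into the equation:
Y = 9.69 + -2.8 * 16 = 9.69 + -44.8000 = -35.1100.

-35.1100


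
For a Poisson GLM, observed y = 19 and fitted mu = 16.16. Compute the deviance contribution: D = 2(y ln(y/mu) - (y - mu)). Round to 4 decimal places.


y/mu = 19/16.16 = 1.175743 (approx.), and ln(19/16.16) = 0.161900.
y * ln(y/mu) = 19 * 0.161900 = 3.076100.
y - mu = 2.84.
D = 2 * (3.076100 - 2.84) = 0.472200, which rounds to 0.4722.

0.4722


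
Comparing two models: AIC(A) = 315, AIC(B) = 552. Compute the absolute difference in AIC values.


Absolute difference = |315 - 552| = 237.
The model with lower AIC (A) is preferred.

237


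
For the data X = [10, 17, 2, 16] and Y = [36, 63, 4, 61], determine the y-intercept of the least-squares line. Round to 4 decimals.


First find the slope: b1 = 3.9930.
Means: xbar = 11.2500, ybar = 41.0000.
b0 = ybar - b1 * xbar = 41.0000 - 3.9930 * 11.2500 = -3.9212.

-3.9212


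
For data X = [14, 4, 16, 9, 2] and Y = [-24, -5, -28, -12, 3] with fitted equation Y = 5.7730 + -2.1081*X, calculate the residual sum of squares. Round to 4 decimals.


Predicted values from Y = 5.7730 + -2.1081*X.
Residuals: [-0.2596, -2.3406, -0.0434, 1.1999, 1.4432].
SSres = 9.0703.

9.0703


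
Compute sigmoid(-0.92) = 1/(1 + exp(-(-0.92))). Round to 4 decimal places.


Compute exp(0.9200) = 2.5093.
Sigmoid = 1 / (1 + 2.5093) = 1 / 3.5093 = 0.2850.

0.2850


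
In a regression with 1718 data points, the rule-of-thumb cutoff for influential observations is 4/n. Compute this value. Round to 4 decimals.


Cook's distance cutoff = 4/n = 4/1718.
= 0.0023.

0.0023


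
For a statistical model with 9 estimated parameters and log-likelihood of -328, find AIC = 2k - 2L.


Compute:
2k = 2*9 = 18.
-2*loglik = -2*(-328) = 656.
AIC = 18 + 656 = 674.

674


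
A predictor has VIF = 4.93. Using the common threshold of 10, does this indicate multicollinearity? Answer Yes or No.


Check: VIF = 4.93 vs threshold = 10.
Since 4.93 < 10, the answer is No.

No


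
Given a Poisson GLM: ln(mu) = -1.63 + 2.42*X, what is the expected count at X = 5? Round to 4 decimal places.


eta = -1.63 + 2.42 * 5 = 10.4700.
mu = exp(10.4700) = 35242.2174.

35242.2174


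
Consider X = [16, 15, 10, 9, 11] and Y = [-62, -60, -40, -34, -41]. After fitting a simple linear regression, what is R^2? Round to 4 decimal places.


After computing the OLS fit (b0=2.1546, b1=-4.0619):
SSres = 7.0515, SStot = 647.2000.
R^2 = 1 - 7.0515/647.2000 = 0.9891.

0.9891


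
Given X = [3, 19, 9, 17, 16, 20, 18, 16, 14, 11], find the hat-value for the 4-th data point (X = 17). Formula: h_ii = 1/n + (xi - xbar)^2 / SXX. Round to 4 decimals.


n = 10, xbar = 14.3000.
SXX = sum((xi - xbar)^2) = 248.1000.
h = 1/10 + (17 - 14.3000)^2 / 248.1000 = 0.1294.

0.1294


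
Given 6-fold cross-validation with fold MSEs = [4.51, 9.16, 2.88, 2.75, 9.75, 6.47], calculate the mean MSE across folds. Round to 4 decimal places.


Sum of fold MSEs = 35.5200.
Average = 35.5200 / 6 = 5.9200.

5.9200


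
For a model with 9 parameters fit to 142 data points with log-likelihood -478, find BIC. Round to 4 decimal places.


ln(142) = 4.955827.
k * ln(n) = 9 * 4.955827 = 44.602443.
-2L = 956.
BIC = 44.602443 + 956 = 1000.602443, which rounds to 1000.6024.

1000.6024


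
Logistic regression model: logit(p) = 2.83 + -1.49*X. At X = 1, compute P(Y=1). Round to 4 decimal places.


z = 2.83 + -1.49 * 1 = 1.3400.
Sigmoid: P = 1 / (1 + exp(-1.3400)) = 0.7925.

0.7925


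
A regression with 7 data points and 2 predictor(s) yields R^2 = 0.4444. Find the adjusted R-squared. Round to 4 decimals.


Plug in: Adj R^2 = 1 - (1 - 0.4444) * 6/4.
= 1 - 0.5556 * 6/4
= 1 - 3.3336 / 4
= 1 - 0.8334 = 0.1666.

0.1666


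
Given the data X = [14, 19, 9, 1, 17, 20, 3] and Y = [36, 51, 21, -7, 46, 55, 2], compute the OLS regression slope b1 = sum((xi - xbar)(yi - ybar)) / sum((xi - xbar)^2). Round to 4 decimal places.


First compute the means: xbar = 11.8571, ybar = 29.1429.
Then S_xx = sum((xi - xbar)^2) = 352.8571.
S_xy = sum((xi - xbar)(yi - ybar)) = 1124.1429.
b1 = S_xy / S_xx = 1124.1429 / 352.8571 = 3.1858.

3.1858


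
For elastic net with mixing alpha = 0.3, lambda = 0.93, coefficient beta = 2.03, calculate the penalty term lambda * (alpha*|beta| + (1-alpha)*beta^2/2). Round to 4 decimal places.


Compute:
L1 = 0.3 * 2.03 = 0.6090.
L2 = 0.7 * 2.03^2 / 2 = 1.4423.
Penalty = 0.93 * (0.6090 + 1.4423) = 1.9077.

1.9077


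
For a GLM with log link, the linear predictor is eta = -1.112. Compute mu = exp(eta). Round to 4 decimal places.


Apply the inverse link:
mu = e^-1.112 = 0.3289.

0.3289


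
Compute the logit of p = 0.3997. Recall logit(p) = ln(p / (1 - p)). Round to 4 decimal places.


1 - p = 0.6003.
p/(1-p) = 0.6658.
logit = ln(0.6658) = -0.4067.

-0.4067


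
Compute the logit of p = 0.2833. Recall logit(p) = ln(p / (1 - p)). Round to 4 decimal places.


Compute the odds: 0.2833/0.7167 = 0.3953.
Take the natural log: ln(0.3953) = -0.9282.

-0.9282


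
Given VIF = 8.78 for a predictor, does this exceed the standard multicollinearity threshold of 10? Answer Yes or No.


Check: VIF = 8.78 vs threshold = 10.
Since 8.78 < 10, the answer is No.

No


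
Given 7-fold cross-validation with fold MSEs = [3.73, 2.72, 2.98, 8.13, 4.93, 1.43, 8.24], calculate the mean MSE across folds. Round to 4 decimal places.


Sum of fold MSEs = 32.1600.
Average = 32.1600 / 7 = 4.5943.

4.5943


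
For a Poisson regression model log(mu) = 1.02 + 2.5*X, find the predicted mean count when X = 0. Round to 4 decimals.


eta = 1.02 + 2.5 * 0 = 1.0200.
mu = exp(1.0200) = 2.7732.

2.7732


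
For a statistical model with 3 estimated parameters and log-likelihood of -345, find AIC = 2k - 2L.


AIC = 2k - 2*loglik = 2(3) - 2(-345).
= 6 + 690 = 696.

696


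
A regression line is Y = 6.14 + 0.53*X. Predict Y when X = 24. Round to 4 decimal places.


Plug X = 24 into Y = 6.14 + 0.53*X:
Y = 6.14 + 12.7200 = 18.8600.

18.8600


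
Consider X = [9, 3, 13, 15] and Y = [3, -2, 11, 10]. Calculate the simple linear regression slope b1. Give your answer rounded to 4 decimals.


The sample means are xbar = 10.0000 and ybar = 5.5000.
Compute S_xx = 84.0000 and S_xy = 94.0000.
Slope b1 = S_xy / S_xx = 94.0000 / 84.0000 = 1.1190.

1.1190


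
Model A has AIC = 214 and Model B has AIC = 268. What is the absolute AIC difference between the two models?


Compute |214 - 268| = 54.
Model A has the smaller AIC.

54


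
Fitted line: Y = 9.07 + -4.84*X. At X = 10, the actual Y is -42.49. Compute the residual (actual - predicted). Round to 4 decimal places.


Fitted value at X = 10 is yhat = 9.07 + -4.84*10 = -39.3300.
Residual = -42.49 - -39.3300 = -3.1600.

-3.1600


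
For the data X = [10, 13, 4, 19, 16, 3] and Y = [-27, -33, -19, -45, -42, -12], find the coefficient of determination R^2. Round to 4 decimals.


After computing the OLS fit (b0=-8.2095, b1=-1.9807):
SSres = 19.9226, SStot = 831.3333.
R^2 = 1 - 19.9226/831.3333 = 0.9760.

0.9760


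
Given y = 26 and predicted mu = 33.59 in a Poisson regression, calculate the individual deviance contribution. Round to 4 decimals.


First: ln(26/33.59) = -0.256132.
Then: 26 * -0.256132 = -6.659432.
y - mu = 26 - 33.59 = -7.59.
D = 2(-6.659432 - -7.59) = 1.861136, which rounds to 1.8611.

1.8611


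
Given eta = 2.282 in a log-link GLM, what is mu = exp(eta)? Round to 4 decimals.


Apply the inverse link:
mu = e^2.282 = 9.7963.

9.7963


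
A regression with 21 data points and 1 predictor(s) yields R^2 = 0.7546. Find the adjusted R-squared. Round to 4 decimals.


Adjusted R^2 = 1 - (1 - R^2) * (n-1)/(n-p-1).
(1 - R^2) = 0.2454.
(n-1)/(n-p-1) = 20/19.
(1 - R^2) * (n-1) = 0.2454 * 20 = 4.9080.
Divide by (n-p-1): 4.9080 / 19 = 0.2583.
Adj R^2 = 1 - 0.2583 = 0.7417.

0.7417


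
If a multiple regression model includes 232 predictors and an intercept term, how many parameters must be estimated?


Including the intercept, the model has 232 predictor coefficients + 1 intercept.
Total = 233.

233


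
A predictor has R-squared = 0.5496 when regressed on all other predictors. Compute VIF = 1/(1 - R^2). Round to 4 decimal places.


VIF = 1 / (1 - 0.5496).
= 1 / 0.4504 = 2.2202.

2.2202


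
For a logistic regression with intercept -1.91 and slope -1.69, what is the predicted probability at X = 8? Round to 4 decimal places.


Compute z = -1.91 + (-1.69)(8) = -15.4300.
exp(-z) = 5025321.5504.
P = 1/(1 + 5025321.5504) = 0.0000.

0.0000


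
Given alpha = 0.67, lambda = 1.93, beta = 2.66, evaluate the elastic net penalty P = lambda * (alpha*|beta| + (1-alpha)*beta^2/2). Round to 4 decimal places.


Compute:
L1 = 0.67 * 2.66 = 1.7822.
L2 = 0.33 * 2.66^2 / 2 = 1.1675.
Penalty = 1.93 * (1.7822 + 1.1675) = 5.6929.

5.6929


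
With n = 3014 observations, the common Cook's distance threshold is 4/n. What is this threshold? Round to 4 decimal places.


Using the rule of thumb:
Threshold = 4 / 3014 = 0.0013.

0.0013


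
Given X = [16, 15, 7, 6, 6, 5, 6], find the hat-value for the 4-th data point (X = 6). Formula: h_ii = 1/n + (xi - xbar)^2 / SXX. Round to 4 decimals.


Compute xbar = 8.7143 with n = 7 observations.
SXX = 131.4286.
Leverage = 1/7 + (6 - 8.7143)^2/131.4286 = 0.1989.

0.1989


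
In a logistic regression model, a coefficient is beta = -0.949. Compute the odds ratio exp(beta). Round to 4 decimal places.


The odds ratio is computed as:
OR = e^(-0.949) = 0.3871.

0.3871


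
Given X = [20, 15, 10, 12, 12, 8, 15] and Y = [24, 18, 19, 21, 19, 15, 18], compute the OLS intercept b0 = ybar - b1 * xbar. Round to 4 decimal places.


First find the slope: b1 = 0.5262.
Means: xbar = 13.1429, ybar = 19.1429.
b0 = ybar - b1 * xbar = 19.1429 - 0.5262 * 13.1429 = 12.2277.

12.2277


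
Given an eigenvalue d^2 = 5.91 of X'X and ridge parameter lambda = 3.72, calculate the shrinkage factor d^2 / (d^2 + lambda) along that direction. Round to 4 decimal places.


d^2 + lambda = 5.91 + 3.72 = 9.6300.
Shrinkage factor = 5.91/9.6300 = 0.6137.

0.6137
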